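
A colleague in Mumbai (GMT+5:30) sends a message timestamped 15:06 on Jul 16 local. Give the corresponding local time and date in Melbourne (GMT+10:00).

In UTC: 15:06 − 5:30 = 09:36 on Jul 16.
Melbourne is UTC+10:00: 09:36 + 10:00 = 19:36 on Jul 16.

19:36 on Jul 16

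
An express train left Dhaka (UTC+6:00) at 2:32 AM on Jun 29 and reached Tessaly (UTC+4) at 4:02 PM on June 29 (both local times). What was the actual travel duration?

Departure in UTC: 2:32 AM − 6:00 = 8:32 PM on Jun 28.
Arrival in UTC: 4:02 PM − 4:00 = 12:02 PM on Jun 29.
Elapsed = 12:02 PM − 8:32 PM (+1 day) = 15 hours 30 minutes.

15 hours 30 minutes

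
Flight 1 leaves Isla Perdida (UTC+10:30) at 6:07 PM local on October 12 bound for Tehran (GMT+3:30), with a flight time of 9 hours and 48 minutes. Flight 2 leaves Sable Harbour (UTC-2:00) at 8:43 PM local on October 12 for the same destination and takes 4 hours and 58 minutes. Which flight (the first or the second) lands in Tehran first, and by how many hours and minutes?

Flight 1 in UTC: 6:07 PM − 10:30 = 7:37 AM on Oct 12.
+9 hours and 48 minutes → arrive 5:25 PM UTC on Oct 12.
Flight 2 in UTC: 8:43 PM + 2:00 = 10:43 PM on Oct 12.
+4 hours and 58 minutes → arrive 3:41 AM UTC on Oct 13.
Flight 1 lands earlier by 10 hours 16 minutes.

the first, by 10 hours 16 minutes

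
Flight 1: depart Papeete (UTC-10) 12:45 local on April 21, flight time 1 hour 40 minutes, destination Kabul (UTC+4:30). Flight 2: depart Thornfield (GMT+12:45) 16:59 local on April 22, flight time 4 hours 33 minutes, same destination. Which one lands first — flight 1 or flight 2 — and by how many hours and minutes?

Flight 1 in UTC: 12:45 + 10:00 = 22:45 on Apr 21.
+1 hour 40 minutes → arrive 00:25 UTC on Apr 22.
Flight 2 in UTC: 16:59 − 12:45 = 04:14 on Apr 22.
+4 hours 33 minutes → arrive 08:47 UTC on Apr 22.
Flight 1 lands earlier by 8 hours 22 minutes.

the first, by 8 hours 22 minutes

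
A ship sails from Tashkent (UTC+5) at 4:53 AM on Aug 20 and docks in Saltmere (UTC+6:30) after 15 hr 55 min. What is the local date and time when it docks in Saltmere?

Convert departure to UTC: 4:53 AM − 5:00 = 11:53 PM UTC on Aug 19.
Add 15 hours and 55 minutes travel time → 3:48 PM UTC (Aug 20).
Saltmere is UTC+6:30, so local arrival = 3:48 PM + 6:30 = 10:18 PM on Aug 20.

10:18 PM on Aug 20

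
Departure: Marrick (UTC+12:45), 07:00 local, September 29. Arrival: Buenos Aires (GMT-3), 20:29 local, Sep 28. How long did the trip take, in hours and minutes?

Departure in UTC: 07:00 − 12:45 = 18:15 on Sep 28.
Arrival in UTC: 20:29 + 3:00 = 23:29 on Sep 28.
Elapsed = 23:29 − 18:15 = 5 hours 14 minutes.

5 hours 14 minutes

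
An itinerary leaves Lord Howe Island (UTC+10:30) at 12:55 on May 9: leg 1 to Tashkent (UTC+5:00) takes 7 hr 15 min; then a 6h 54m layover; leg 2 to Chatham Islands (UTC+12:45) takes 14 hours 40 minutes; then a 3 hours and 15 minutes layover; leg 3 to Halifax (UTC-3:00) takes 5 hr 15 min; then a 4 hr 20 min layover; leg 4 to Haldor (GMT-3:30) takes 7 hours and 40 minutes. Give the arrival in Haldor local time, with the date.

Convert departure to UTC: 12:55 − 10:30 = 02:25 UTC on May 9.
Add 7 hours 15 minutes leg 1 → 09:40 UTC.
Add 6 hours 54 minutes layover in Tashkent → 16:34 UTC.
Add 14 hours and 40 minutes leg 2 → 07:14 UTC (May 10).
Add 3 hours 15 minutes layover in Chatham Islands → 10:29 UTC.
Add 5 hours and 15 minutes leg 3 → 15:44 UTC.
Add 4 hours 20 minutes layover in Halifax → 20:04 UTC.
Add 7 hours and 40 minutes leg 4 → 03:44 UTC (May 11).
Haldor is UTC−3:30, so local arrival = 03:44 − 3:30 = 00:14 on May 11.

00:14 on May 11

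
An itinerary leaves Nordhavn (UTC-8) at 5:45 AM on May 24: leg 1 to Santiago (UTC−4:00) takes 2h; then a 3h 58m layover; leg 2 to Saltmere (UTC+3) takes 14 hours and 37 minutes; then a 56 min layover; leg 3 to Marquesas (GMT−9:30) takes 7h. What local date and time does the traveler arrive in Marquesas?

8:46 AM on May 25

Convert departure to UTC: 5:45 AM + 8:00 = 1:45 PM UTC on May 24.
Add 2 hours leg 1 → 3:45 PM UTC.
Add 3 hours 58 minutes layover in Santiago → 7:43 PM UTC.
Add 14 hours and 37 minutes leg 2 → 10:20 AM UTC (May 25).
Add 56 minutes layover in Saltmere → 11:16 AM UTC.
Add 7 hours leg 3 → 6:16 PM UTC.
Marquesas is UTC−9:30, so local arrival = 6:16 PM − 9:30 = 8:46 AM on May 25.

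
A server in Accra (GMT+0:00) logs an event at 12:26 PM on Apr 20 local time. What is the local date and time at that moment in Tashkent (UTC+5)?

5:26 PM on Apr 20

Tashkent is 5:00 ahead of Accra.
Shift by the zone difference: 12:26 PM + 5:00 = 5:26 PM on Apr 20 in Tashkent.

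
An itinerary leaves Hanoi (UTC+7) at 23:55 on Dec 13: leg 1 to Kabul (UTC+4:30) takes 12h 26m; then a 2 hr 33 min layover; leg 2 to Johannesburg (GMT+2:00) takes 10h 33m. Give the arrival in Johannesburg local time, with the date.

20:27 on December 14

Convert departure to UTC: 23:55 − 7:00 = 16:55 UTC on Dec 13.
Add 12 hours and 26 minutes leg 1 → 05:21 UTC (Dec 14).
Add 2 hours and 33 minutes layover in Kabul → 07:54 UTC.
Add 10 hours and 33 minutes leg 2 → 18:27 UTC.
Johannesburg is UTC+2:00, so local arrival = 18:27 + 2:00 = 20:27 on Dec 14.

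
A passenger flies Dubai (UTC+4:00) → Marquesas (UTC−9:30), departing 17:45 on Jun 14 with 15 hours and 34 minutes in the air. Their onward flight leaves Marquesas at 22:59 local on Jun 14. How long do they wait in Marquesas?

3 hours 10 minutes

Convert departure to UTC: 17:45 − 4:00 = 13:45 UTC on Jun 14.
Add 15 hours and 34 minutes flight time → 05:19 UTC (Jun 15).
Marquesas is UTC−9:30, so local arrival = 05:19 − 9:30 = 19:49 on Jun 14.
Layover = 22:59 − 19:49 = 3 hours 10 minutes.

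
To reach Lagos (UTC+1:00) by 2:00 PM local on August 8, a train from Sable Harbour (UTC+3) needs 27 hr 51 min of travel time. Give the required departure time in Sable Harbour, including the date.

Target arrival in UTC: 2:00 PM − 1:00 = 1:00 PM on Aug 8.
Subtract 27 hours 51 minutes → departure 9:09 AM UTC on Aug 7.
Sable Harbour is UTC+3:00: 9:09 AM + 3:00 = 12:09 PM on Aug 7.

12:09 PM on Aug 7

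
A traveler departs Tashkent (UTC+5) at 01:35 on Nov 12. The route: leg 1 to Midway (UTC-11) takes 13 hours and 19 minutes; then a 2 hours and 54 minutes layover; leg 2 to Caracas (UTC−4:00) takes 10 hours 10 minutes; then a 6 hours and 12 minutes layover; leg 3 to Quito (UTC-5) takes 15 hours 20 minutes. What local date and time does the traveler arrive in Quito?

15:30 on November 13

Convert departure to UTC: 01:35 − 5:00 = 20:35 UTC on Nov 11.
Add 13 hours and 19 minutes leg 1 → 09:54 UTC (Nov 12).
Add 2 hours 54 minutes layover in Midway → 12:48 UTC.
Add 10 hours 10 minutes leg 2 → 22:58 UTC.
Add 6 hours and 12 minutes layover in Caracas → 05:10 UTC (Nov 13).
Add 15 hours 20 minutes leg 3 → 20:30 UTC.
Quito is UTC−5:00, so local arrival = 20:30 − 5:00 = 15:30 on Nov 13.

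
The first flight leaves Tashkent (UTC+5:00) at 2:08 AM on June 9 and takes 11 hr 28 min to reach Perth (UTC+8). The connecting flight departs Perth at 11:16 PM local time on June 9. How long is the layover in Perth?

Convert departure to UTC: 2:08 AM − 5:00 = 9:08 PM UTC on Jun 8.
Add 11 hours 28 minutes flight time → 8:36 AM UTC (Jun 9).
Perth is UTC+8:00, so local arrival = 8:36 AM + 8:00 = 4:36 PM on Jun 9.
Layover = 11:16 PM − 4:36 PM = 6 hours 40 minutes.

6 hours 40 minutes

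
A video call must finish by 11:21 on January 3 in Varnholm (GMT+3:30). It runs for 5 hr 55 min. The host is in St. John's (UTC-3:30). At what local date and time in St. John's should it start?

22:26 on January 2

Target end time in UTC: 11:21 − 3:30 = 07:51 on Jan 3.
Subtract 5 hours and 55 minutes → start 01:56 UTC on Jan 3.
St. John's is UTC−3:30: 01:56 − 3:30 = 22:26 on Jan 2.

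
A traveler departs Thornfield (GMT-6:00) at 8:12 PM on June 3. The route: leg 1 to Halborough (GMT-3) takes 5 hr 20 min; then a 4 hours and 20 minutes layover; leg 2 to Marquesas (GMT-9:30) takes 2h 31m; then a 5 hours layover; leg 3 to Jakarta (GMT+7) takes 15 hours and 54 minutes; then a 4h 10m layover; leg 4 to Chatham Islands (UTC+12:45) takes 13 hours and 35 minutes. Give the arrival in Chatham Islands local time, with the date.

Convert departure to UTC: 8:12 PM + 6:00 = 2:12 AM UTC on Jun 4.
Add 5 hours 20 minutes leg 1 → 7:32 AM UTC.
Add 4 hours and 20 minutes layover in Halborough → 11:52 AM UTC.
Add 2 hours 31 minutes leg 2 → 2:23 PM UTC.
Add 5 hours layover in Marquesas → 7:23 PM UTC.
Add 15 hours 54 minutes leg 3 → 11:17 AM UTC (Jun 5).
Add 4 hours 10 minutes layover in Jakarta → 3:27 PM UTC.
Add 13 hours and 35 minutes leg 4 → 5:02 AM UTC (Jun 6).
Chatham Islands is UTC+12:45, so local arrival = 5:02 AM + 12:45 = 5:47 PM on Jun 6.

5:47 PM on June 6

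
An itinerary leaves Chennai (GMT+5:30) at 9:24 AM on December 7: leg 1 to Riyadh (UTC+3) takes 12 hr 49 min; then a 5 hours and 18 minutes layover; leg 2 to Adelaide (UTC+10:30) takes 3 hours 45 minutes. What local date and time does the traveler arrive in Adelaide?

Convert departure to UTC: 9:24 AM − 5:30 = 3:54 AM UTC on Dec 7.
Add 12 hours and 49 minutes leg 1 → 4:43 PM UTC.
Add 5 hours 18 minutes layover in Riyadh → 10:01 PM UTC.
Add 3 hours 45 minutes leg 2 → 1:46 AM UTC (Dec 8).
Adelaide is UTC+10:30, so local arrival = 1:46 AM + 10:30 = 12:16 PM on Dec 8.

12:16 PM on December 8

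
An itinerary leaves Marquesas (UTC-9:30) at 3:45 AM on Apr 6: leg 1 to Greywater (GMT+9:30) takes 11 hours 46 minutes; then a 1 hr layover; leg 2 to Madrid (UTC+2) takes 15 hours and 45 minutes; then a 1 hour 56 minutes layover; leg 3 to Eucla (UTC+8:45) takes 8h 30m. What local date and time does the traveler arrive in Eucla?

Convert departure to UTC: 3:45 AM + 9:30 = 1:15 PM UTC on Apr 6.
Add 11 hours 46 minutes leg 1 → 1:01 AM UTC (Apr 7).
Add 1 hour layover in Greywater → 2:01 AM UTC.
Add 15 hours 45 minutes leg 2 → 5:46 PM UTC.
Add 1 hour and 56 minutes layover in Madrid → 7:42 PM UTC.
Add 8 hours and 30 minutes leg 3 → 4:12 AM UTC (Apr 8).
Eucla is UTC+8:45, so local arrival = 4:12 AM + 8:45 = 12:57 PM on Apr 8.

12:57 PM on April 8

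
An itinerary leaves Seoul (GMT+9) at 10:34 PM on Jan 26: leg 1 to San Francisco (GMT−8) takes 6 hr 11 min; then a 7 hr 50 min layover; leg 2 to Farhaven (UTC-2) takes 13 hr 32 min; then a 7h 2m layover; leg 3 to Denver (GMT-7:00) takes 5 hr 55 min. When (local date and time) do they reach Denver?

Convert departure to UTC: 10:34 PM − 9:00 = 1:34 PM UTC on Jan 26.
Add 6 hours and 11 minutes leg 1 → 7:45 PM UTC.
Add 7 hours 50 minutes layover in San Francisco → 3:35 AM UTC (Jan 27).
Add 13 hours and 32 minutes leg 2 → 5:07 PM UTC.
Add 7 hours and 2 minutes layover in Farhaven → 12:09 AM UTC (Jan 28).
Add 5 hours 55 minutes leg 3 → 6:04 AM UTC.
Denver is UTC−7:00, so local arrival = 6:04 AM − 7:00 = 11:04 PM on Jan 27.

11:04 PM on January 27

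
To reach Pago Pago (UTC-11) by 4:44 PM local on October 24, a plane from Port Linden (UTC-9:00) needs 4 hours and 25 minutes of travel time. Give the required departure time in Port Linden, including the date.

2:19 PM on October 24

Target arrival in UTC: 4:44 PM + 11:00 = 3:44 AM on Oct 25.
Subtract 4 hours 25 minutes → departure 11:19 PM UTC on Oct 24.
Port Linden is UTC−9:00: 11:19 PM − 9:00 = 2:19 PM on Oct 24.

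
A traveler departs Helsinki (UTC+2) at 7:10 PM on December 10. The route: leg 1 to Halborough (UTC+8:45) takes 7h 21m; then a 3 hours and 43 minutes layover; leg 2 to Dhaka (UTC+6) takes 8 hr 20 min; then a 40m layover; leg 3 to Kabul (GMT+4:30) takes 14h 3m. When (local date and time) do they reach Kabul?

Convert departure to UTC: 7:10 PM − 2:00 = 5:10 PM UTC on Dec 10.
Add 7 hours 21 minutes leg 1 → 12:31 AM UTC (Dec 11).
Add 3 hours 43 minutes layover in Halborough → 4:14 AM UTC.
Add 8 hours 20 minutes leg 2 → 12:34 PM UTC.
Add 40 minutes layover in Dhaka → 1:14 PM UTC.
Add 14 hours and 3 minutes leg 3 → 3:17 AM UTC (Dec 12).
Kabul is UTC+4:30, so local arrival = 3:17 AM + 4:30 = 7:47 AM on Dec 12.

7:47 AM on Dec 12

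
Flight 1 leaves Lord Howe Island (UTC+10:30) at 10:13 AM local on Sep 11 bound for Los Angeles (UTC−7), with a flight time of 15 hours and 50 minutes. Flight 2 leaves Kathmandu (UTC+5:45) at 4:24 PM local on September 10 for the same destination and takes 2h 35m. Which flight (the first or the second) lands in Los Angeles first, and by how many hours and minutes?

the second, by 26 hours 19 minutes

Flight 1 in UTC: 10:13 AM − 10:30 = 11:43 PM on Sep 10.
+15 hours 50 minutes → arrive 3:33 PM UTC on Sep 11.
Flight 2 in UTC: 4:24 PM − 5:45 = 10:39 AM on Sep 10.
+2 hours 35 minutes → arrive 1:14 PM UTC on Sep 10.
Flight 2 lands earlier by 26 hours 19 minutes.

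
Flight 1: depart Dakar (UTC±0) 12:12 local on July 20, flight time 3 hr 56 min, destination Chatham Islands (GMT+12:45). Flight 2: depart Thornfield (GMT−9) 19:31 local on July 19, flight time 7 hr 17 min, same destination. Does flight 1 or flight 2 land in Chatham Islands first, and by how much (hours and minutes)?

Flight 1 departs at 12:12 UTC (Jul 20).
+3 hours 56 minutes → arrive 16:08 UTC on Jul 20.
Flight 2 in UTC: 19:31 + 9:00 = 04:31 on Jul 20.
+7 hours and 17 minutes → arrive 11:48 UTC on Jul 20.
Flight 2 lands earlier by 4 hours 20 minutes.

the second, by 4 hours 20 minutes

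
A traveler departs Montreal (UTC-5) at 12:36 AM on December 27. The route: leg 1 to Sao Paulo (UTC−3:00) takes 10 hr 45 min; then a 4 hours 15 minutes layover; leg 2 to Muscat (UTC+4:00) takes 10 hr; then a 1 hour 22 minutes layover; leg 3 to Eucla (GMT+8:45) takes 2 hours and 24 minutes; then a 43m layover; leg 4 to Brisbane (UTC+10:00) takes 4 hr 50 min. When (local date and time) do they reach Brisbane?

Convert departure to UTC: 12:36 AM + 5:00 = 5:36 AM UTC on Dec 27.
Add 10 hours and 45 minutes leg 1 → 4:21 PM UTC.
Add 4 hours and 15 minutes layover in Sao Paulo → 8:36 PM UTC.
Add 10 hours leg 2 → 6:36 AM UTC (Dec 28).
Add 1 hour 22 minutes layover in Muscat → 7:58 AM UTC.
Add 2 hours and 24 minutes leg 3 → 10:22 AM UTC.
Add 43 minutes layover in Eucla → 11:05 AM UTC.
Add 4 hours 50 minutes leg 4 → 3:55 PM UTC.
Brisbane is UTC+10:00, so local arrival = 3:55 PM + 10:00 = 1:55 AM on Dec 29.

1:55 AM on Dec 29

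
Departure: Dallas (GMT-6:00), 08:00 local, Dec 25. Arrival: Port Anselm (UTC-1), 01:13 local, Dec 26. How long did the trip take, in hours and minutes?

Departure in UTC: 08:00 + 6:00 = 14:00 on Dec 25.
Arrival in UTC: 01:13 + 1:00 = 02:13 on Dec 26.
Elapsed = 02:13 − 14:00 (+1 day) = 12 hours 13 minutes.

12 hours 13 minutes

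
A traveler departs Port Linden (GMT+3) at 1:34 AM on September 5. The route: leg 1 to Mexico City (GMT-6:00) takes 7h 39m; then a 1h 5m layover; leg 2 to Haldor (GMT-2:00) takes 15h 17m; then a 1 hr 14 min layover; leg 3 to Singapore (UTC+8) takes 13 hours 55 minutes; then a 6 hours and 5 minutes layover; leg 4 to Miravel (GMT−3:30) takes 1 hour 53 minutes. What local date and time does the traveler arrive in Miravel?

Convert departure to UTC: 1:34 AM − 3:00 = 10:34 PM UTC on Sep 4.
Add 7 hours 39 minutes leg 1 → 6:13 AM UTC (Sep 5).
Add 1 hour and 5 minutes layover in Mexico City → 7:18 AM UTC.
Add 15 hours 17 minutes leg 2 → 10:35 PM UTC.
Add 1 hour and 14 minutes layover in Haldor → 11:49 PM UTC.
Add 13 hours and 55 minutes leg 3 → 1:44 PM UTC (Sep 6).
Add 6 hours and 5 minutes layover in Singapore → 7:49 PM UTC.
Add 1 hour 53 minutes leg 4 → 9:42 PM UTC.
Miravel is UTC−3:30, so local arrival = 9:42 PM − 3:30 = 6:12 PM on Sep 6.

6:12 PM on September 6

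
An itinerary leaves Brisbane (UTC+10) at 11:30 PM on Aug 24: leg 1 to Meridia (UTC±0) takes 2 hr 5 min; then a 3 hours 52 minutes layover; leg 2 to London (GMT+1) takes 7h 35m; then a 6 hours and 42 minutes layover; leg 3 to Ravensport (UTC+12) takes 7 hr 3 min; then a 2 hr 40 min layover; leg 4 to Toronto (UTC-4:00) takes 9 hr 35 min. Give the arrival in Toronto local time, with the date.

1:02 AM on August 26

Convert departure to UTC: 11:30 PM − 10:00 = 1:30 PM UTC on Aug 24.
Add 2 hours 5 minutes leg 1 → 3:35 PM UTC.
Add 3 hours 52 minutes layover in Meridia → 7:27 PM UTC.
Add 7 hours and 35 minutes leg 2 → 3:02 AM UTC (Aug 25).
Add 6 hours 42 minutes layover in London → 9:44 AM UTC.
Add 7 hours and 3 minutes leg 3 → 4:47 PM UTC.
Add 2 hours 40 minutes layover in Ravensport → 7:27 PM UTC.
Add 9 hours and 35 minutes leg 4 → 5:02 AM UTC (Aug 26).
Toronto is UTC−4:00, so local arrival = 5:02 AM − 4:00 = 1:02 AM on Aug 26.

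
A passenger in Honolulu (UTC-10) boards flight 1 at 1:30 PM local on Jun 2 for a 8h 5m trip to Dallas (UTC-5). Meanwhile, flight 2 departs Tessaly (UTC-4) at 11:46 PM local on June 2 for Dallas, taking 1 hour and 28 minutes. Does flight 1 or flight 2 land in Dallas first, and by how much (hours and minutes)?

the second, by 2 hours 21 minutes

Flight 1 in UTC: 1:30 PM + 10:00 = 11:30 PM on Jun 2.
+8 hours 5 minutes → arrive 7:35 AM UTC on Jun 3.
Flight 2 in UTC: 11:46 PM + 4:00 = 3:46 AM on Jun 3.
+1 hour 28 minutes → arrive 5:14 AM UTC on Jun 3.
Flight 2 lands earlier by 2 hours 21 minutes.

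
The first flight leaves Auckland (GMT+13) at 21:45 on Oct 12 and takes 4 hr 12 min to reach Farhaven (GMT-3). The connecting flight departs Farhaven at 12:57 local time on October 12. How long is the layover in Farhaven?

3 hours

Convert departure to UTC: 21:45 − 13:00 = 08:45 UTC on Oct 12.
Add 4 hours and 12 minutes flight time → 12:57 UTC.
Farhaven is UTC−3:00, so local arrival = 12:57 − 3:00 = 09:57 on Oct 12.
Layover = 12:57 − 09:57 = 3 hours.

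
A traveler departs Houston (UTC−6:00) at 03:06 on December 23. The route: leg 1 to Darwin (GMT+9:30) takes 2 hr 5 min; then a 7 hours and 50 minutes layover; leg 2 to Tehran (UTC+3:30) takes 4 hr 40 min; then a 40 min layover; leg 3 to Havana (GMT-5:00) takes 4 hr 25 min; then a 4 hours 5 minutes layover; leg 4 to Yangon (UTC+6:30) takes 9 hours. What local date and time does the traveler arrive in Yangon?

00:21 on December 25

Convert departure to UTC: 03:06 + 6:00 = 09:06 UTC on Dec 23.
Add 2 hours and 5 minutes leg 1 → 11:11 UTC.
Add 7 hours 50 minutes layover in Darwin → 19:01 UTC.
Add 4 hours 40 minutes leg 2 → 23:41 UTC.
Add 40 minutes layover in Tehran → 00:21 UTC (Dec 24).
Add 4 hours 25 minutes leg 3 → 04:46 UTC.
Add 4 hours 5 minutes layover in Havana → 08:51 UTC.
Add 9 hours leg 4 → 17:51 UTC.
Yangon is UTC+6:30, so local arrival = 17:51 + 6:30 = 00:21 on Dec 25.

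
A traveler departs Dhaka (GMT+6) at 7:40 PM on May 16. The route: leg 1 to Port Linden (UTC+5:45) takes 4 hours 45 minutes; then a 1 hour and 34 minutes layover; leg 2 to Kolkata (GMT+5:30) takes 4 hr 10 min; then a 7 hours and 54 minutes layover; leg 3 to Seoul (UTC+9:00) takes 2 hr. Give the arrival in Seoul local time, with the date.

7:03 PM on May 17

Convert departure to UTC: 7:40 PM − 6:00 = 1:40 PM UTC on May 16.
Add 4 hours 45 minutes leg 1 → 6:25 PM UTC.
Add 1 hour and 34 minutes layover in Port Linden → 7:59 PM UTC.
Add 4 hours 10 minutes leg 2 → 12:09 AM UTC (May 17).
Add 7 hours and 54 minutes layover in Kolkata → 8:03 AM UTC.
Add 2 hours leg 3 → 10:03 AM UTC.
Seoul is UTC+9:00, so local arrival = 10:03 AM + 9:00 = 7:03 PM on May 17.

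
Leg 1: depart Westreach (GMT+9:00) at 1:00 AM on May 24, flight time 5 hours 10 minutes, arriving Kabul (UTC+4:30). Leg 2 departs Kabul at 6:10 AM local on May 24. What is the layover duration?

4 hours 30 minutes

Convert departure to UTC: 1:00 AM − 9:00 = 4:00 PM UTC on May 23.
Add 5 hours 10 minutes flight time → 9:10 PM UTC.
Kabul is UTC+4:30, so local arrival = 9:10 PM + 4:30 = 1:40 AM on May 24.
Layover = 6:10 AM − 1:40 AM = 4 hours 30 minutes.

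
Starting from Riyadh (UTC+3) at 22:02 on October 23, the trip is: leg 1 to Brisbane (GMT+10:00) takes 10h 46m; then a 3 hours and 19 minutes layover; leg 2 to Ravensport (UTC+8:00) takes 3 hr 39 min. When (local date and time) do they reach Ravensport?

20:46 on October 24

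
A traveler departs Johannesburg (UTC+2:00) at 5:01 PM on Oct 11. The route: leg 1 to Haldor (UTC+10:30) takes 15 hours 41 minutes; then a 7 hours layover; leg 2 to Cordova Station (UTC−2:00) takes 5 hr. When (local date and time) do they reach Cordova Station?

4:42 PM on October 12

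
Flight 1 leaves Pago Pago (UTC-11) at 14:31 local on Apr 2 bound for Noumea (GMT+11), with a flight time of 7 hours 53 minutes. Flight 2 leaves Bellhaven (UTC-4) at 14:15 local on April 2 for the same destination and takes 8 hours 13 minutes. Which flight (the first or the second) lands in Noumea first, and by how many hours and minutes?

the second, by 6 hours 56 minutes

Flight 1 in UTC: 14:31 + 11:00 = 01:31 on Apr 3.
+7 hours 53 minutes → arrive 09:24 UTC on Apr 3.
Flight 2 in UTC: 14:15 + 4:00 = 18:15 on Apr 2.
+8 hours and 13 minutes → arrive 02:28 UTC on Apr 3.
Flight 2 lands earlier by 6 hours 56 minutes.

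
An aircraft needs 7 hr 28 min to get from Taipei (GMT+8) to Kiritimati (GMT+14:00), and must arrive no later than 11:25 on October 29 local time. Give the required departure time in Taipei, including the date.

Target arrival in UTC: 11:25 − 14:00 = 21:25 on Oct 28.
Subtract 7 hours 28 minutes → departure 13:57 UTC on Oct 28.
Taipei is UTC+8:00: 13:57 + 8:00 = 21:57 on Oct 28.

21:57 on Oct 28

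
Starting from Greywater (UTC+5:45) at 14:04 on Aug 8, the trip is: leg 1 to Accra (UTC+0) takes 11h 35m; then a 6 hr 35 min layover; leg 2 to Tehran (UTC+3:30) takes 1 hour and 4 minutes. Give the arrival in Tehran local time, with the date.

07:03 on August 9

Convert departure to UTC: 14:04 − 5:45 = 08:19 UTC on Aug 8.
Add 11 hours 35 minutes leg 1 → 19:54 UTC.
Add 6 hours 35 minutes layover in Accra → 02:29 UTC (Aug 9).
Add 1 hour and 4 minutes leg 2 → 03:33 UTC.
Tehran is UTC+3:30, so local arrival = 03:33 + 3:30 = 07:03 on Aug 9.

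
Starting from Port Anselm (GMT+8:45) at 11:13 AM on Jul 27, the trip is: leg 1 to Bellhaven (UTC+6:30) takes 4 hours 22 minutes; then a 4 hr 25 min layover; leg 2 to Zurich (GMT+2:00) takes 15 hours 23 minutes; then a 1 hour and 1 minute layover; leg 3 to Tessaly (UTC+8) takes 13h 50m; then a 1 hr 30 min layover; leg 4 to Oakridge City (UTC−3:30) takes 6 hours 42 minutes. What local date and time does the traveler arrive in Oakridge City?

10:11 PM on Jul 28

Convert departure to UTC: 11:13 AM − 8:45 = 2:28 AM UTC on Jul 27.
Add 4 hours 22 minutes leg 1 → 6:50 AM UTC.
Add 4 hours and 25 minutes layover in Bellhaven → 11:15 AM UTC.
Add 15 hours 23 minutes leg 2 → 2:38 AM UTC (Jul 28).
Add 1 hour 1 minute layover in Zurich → 3:39 AM UTC.
Add 13 hours and 50 minutes leg 3 → 5:29 PM UTC.
Add 1 hour and 30 minutes layover in Tessaly → 6:59 PM UTC.
Add 6 hours and 42 minutes leg 4 → 1:41 AM UTC (Jul 29).
Oakridge City is UTC−3:30, so local arrival = 1:41 AM − 3:30 = 10:11 PM on Jul 28.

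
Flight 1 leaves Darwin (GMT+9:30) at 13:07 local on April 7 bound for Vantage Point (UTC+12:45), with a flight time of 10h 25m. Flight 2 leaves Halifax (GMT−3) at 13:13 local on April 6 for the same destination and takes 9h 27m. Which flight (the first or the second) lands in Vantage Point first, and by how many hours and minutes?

the second, by 12 hours 22 minutes

Flight 1 in UTC: 13:07 − 9:30 = 03:37 on Apr 7.
+10 hours and 25 minutes → arrive 14:02 UTC on Apr 7.
Flight 2 in UTC: 13:13 + 3:00 = 16:13 on Apr 6.
+9 hours and 27 minutes → arrive 01:40 UTC on Apr 7.
Flight 2 lands earlier by 12 hours 22 minutes.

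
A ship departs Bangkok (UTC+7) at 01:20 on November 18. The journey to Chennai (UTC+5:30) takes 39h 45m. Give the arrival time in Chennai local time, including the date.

15:35 on Nov 19

Convert departure to UTC: 01:20 − 7:00 = 18:20 UTC on Nov 17.
Add 39 hours and 45 minutes travel time → 10:05 UTC (Nov 19).
Chennai is UTC+5:30, so local arrival = 10:05 + 5:30 = 15:35 on Nov 19.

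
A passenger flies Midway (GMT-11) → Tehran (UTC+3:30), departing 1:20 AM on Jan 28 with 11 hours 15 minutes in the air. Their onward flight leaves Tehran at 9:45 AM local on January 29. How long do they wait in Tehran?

6 hours 40 minutes

Convert departure to UTC: 1:20 AM + 11:00 = 12:20 PM UTC on Jan 28.
Add 11 hours and 15 minutes flight time → 11:35 PM UTC.
Tehran is UTC+3:30, so local arrival = 11:35 PM + 3:30 = 3:05 AM on Jan 29.
Layover = 9:45 AM − 3:05 AM = 6 hours 40 minutes.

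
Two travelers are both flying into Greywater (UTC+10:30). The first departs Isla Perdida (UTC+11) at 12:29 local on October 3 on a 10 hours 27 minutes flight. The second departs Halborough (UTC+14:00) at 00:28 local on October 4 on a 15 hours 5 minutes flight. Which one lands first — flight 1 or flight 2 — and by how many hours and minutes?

the first, by 13 hours 37 minutes

Flight 1 in UTC: 12:29 − 11:00 = 01:29 on Oct 3.
+10 hours and 27 minutes → arrive 11:56 UTC on Oct 3.
Flight 2 in UTC: 00:28 − 14:00 = 10:28 on Oct 3.
+15 hours 5 minutes → arrive 01:33 UTC on Oct 4.
Flight 1 lands earlier by 13 hours 37 minutes.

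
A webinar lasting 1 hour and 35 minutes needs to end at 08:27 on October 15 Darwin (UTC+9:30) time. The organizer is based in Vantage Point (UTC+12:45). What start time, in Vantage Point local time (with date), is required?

10:07 on October 15

Target end time in UTC: 08:27 − 9:30 = 22:57 on Oct 14.
Subtract 1 hour 35 minutes → start 21:22 UTC on Oct 14.
Vantage Point is UTC+12:45: 21:22 + 12:45 = 10:07 on Oct 15.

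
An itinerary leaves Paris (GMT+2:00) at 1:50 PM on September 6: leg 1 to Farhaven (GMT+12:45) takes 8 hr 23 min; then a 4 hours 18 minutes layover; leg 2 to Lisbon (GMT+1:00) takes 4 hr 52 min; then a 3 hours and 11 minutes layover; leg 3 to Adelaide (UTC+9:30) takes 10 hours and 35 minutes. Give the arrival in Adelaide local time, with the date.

4:39 AM on Sep 8

Convert departure to UTC: 1:50 PM − 2:00 = 11:50 AM UTC on Sep 6.
Add 8 hours and 23 minutes leg 1 → 8:13 PM UTC.
Add 4 hours 18 minutes layover in Farhaven → 12:31 AM UTC (Sep 7).
Add 4 hours and 52 minutes leg 2 → 5:23 AM UTC.
Add 3 hours and 11 minutes layover in Lisbon → 8:34 AM UTC.
Add 10 hours 35 minutes leg 3 → 7:09 PM UTC.
Adelaide is UTC+9:30, so local arrival = 7:09 PM + 9:30 = 4:39 AM on Sep 8.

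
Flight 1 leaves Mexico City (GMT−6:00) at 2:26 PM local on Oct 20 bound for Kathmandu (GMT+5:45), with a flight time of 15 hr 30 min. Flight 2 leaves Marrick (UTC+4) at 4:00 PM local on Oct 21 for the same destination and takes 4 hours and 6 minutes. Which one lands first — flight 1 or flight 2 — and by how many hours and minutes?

the first, by 4 hours 10 minutes

Flight 1 in UTC: 2:26 PM + 6:00 = 8:26 PM on Oct 20.
+15 hours 30 minutes → arrive 11:56 AM UTC on Oct 21.
Flight 2 in UTC: 4:00 PM − 4:00 = 12:00 PM on Oct 21.
+4 hours 6 minutes → arrive 4:06 PM UTC on Oct 21.
Flight 1 lands earlier by 4 hours 10 minutes.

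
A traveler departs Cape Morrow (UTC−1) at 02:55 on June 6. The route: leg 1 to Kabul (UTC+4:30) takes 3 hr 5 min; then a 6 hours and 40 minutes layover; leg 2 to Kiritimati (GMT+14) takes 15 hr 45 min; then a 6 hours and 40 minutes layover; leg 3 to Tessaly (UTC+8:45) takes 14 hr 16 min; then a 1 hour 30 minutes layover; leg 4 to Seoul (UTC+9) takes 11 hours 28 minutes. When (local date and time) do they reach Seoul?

Convert departure to UTC: 02:55 + 1:00 = 03:55 UTC on Jun 6.
Add 3 hours 5 minutes leg 1 → 07:00 UTC.
Add 6 hours 40 minutes layover in Kabul → 13:40 UTC.
Add 15 hours 45 minutes leg 2 → 05:25 UTC (Jun 7).
Add 6 hours and 40 minutes layover in Kiritimati → 12:05 UTC.
Add 14 hours and 16 minutes leg 3 → 02:21 UTC (Jun 8).
Add 1 hour 30 minutes layover in Tessaly → 03:51 UTC.
Add 11 hours 28 minutes leg 4 → 15:19 UTC.
Seoul is UTC+9:00, so local arrival = 15:19 + 9:00 = 00:19 on Jun 9.

00:19 on Jun 9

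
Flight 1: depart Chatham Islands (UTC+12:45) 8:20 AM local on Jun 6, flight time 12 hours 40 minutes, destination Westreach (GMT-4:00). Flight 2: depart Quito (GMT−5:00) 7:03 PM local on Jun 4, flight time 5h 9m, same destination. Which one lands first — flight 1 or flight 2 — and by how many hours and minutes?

the second, by 27 hours 3 minutes

Flight 1 in UTC: 8:20 AM − 12:45 = 7:35 PM on Jun 5.
+12 hours and 40 minutes → arrive 8:15 AM UTC on Jun 6.
Flight 2 in UTC: 7:03 PM + 5:00 = 12:03 AM on Jun 5.
+5 hours and 9 minutes → arrive 5:12 AM UTC on Jun 5.
Flight 2 lands earlier by 27 hours 3 minutes.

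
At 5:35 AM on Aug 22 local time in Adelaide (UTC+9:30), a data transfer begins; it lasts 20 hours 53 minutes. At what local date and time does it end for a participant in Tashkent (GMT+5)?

9:58 PM on August 22

Convert start to UTC: 5:35 AM − 9:30 = 8:05 PM UTC on Aug 21.
Add 20 hours 53 minutes duration → 4:58 PM UTC (Aug 22).
Tashkent is UTC+5:00, so local end time = 4:58 PM + 5:00 = 9:58 PM on Aug 22.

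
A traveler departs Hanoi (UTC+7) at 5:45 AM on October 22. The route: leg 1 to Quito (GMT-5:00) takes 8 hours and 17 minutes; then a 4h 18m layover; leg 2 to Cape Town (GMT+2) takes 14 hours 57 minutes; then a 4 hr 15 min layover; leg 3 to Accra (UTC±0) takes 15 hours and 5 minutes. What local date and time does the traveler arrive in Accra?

9:37 PM on October 23

Convert departure to UTC: 5:45 AM − 7:00 = 10:45 PM UTC on Oct 21.
Add 8 hours 17 minutes leg 1 → 7:02 AM UTC (Oct 22).
Add 4 hours 18 minutes layover in Quito → 11:20 AM UTC.
Add 14 hours and 57 minutes leg 2 → 2:17 AM UTC (Oct 23).
Add 4 hours 15 minutes layover in Cape Town → 6:32 AM UTC.
Add 15 hours 5 minutes leg 3 → 9:37 PM UTC.
Accra is UTC+0, so local arrival is the same: 9:37 PM on Oct 23.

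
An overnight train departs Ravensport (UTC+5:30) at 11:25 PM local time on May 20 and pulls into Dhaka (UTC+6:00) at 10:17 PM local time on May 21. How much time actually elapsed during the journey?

22 hours 22 minutes

Departure in UTC: 11:25 PM − 5:30 = 5:55 PM on May 20.
Arrival in UTC: 10:17 PM − 6:00 = 4:17 PM on May 21.
Elapsed = 4:17 PM − 5:55 PM (+1 day) = 22 hours 22 minutes.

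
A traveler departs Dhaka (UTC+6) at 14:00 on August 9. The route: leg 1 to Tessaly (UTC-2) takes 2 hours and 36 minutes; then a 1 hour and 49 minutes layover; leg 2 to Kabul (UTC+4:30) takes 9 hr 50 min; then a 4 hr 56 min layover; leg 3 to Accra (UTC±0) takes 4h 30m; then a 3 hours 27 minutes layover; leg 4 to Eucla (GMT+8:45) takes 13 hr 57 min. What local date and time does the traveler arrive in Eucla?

Convert departure to UTC: 14:00 − 6:00 = 08:00 UTC on Aug 9.
Add 2 hours and 36 minutes leg 1 → 10:36 UTC.
Add 1 hour and 49 minutes layover in Tessaly → 12:25 UTC.
Add 9 hours 50 minutes leg 2 → 22:15 UTC.
Add 4 hours and 56 minutes layover in Kabul → 03:11 UTC (Aug 10).
Add 4 hours and 30 minutes leg 3 → 07:41 UTC.
Add 3 hours 27 minutes layover in Accra → 11:08 UTC.
Add 13 hours and 57 minutes leg 4 → 01:05 UTC (Aug 11).
Eucla is UTC+8:45, so local arrival = 01:05 + 8:45 = 09:50 on Aug 11.

09:50 on August 11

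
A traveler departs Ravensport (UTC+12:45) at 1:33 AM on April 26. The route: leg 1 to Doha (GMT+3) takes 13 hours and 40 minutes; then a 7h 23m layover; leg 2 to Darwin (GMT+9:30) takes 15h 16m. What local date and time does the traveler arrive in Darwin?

10:37 AM on April 27

Convert departure to UTC: 1:33 AM − 12:45 = 12:48 PM UTC on Apr 25.
Add 13 hours 40 minutes leg 1 → 2:28 AM UTC (Apr 26).
Add 7 hours 23 minutes layover in Doha → 9:51 AM UTC.
Add 15 hours and 16 minutes leg 2 → 1:07 AM UTC (Apr 27).
Darwin is UTC+9:30, so local arrival = 1:07 AM + 9:30 = 10:37 AM on Apr 27.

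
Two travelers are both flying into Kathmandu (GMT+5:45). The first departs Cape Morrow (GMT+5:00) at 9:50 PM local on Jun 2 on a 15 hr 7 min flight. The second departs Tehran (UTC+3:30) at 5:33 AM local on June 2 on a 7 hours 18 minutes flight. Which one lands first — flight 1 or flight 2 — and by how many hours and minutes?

Flight 1 in UTC: 9:50 PM − 5:00 = 4:50 PM on Jun 2.
+15 hours 7 minutes → arrive 7:57 AM UTC on Jun 3.
Flight 2 in UTC: 5:33 AM − 3:30 = 2:03 AM on Jun 2.
+7 hours and 18 minutes → arrive 9:21 AM UTC on Jun 2.
Flight 2 lands earlier by 22 hours 36 minutes.

the second, by 22 hours 36 minutes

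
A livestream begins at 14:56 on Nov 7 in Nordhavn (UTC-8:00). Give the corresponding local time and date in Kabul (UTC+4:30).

03:26 on November 8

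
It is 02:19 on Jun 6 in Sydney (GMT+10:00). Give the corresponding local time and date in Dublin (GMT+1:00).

In UTC: 02:19 − 10:00 = 16:19 on Jun 5.
Dublin is UTC+1:00: 16:19 + 1:00 = 17:19 on Jun 5.

17:19 on June 5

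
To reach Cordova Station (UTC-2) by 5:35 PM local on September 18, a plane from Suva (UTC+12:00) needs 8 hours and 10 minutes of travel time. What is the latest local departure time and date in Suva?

11:25 PM on September 18

Target arrival in UTC: 5:35 PM + 2:00 = 7:35 PM on Sep 18.
Subtract 8 hours and 10 minutes → departure 11:25 AM UTC on Sep 18.
Suva is UTC+12:00: 11:25 AM + 12:00 = 11:25 PM on Sep 18.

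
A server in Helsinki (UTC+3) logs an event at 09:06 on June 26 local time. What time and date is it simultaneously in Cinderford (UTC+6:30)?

Cinderford is 3:30 ahead of Helsinki.
Shift by the zone difference: 09:06 + 3:30 = 12:36 on Jun 26 in Cinderford.

12:36 on June 26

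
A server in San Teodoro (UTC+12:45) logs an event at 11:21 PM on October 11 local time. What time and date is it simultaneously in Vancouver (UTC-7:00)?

3:36 AM on Oct 11

In UTC: 11:21 PM − 12:45 = 10:36 AM on Oct 11.
Vancouver is UTC−7:00: 10:36 AM − 7:00 = 3:36 AM on Oct 11.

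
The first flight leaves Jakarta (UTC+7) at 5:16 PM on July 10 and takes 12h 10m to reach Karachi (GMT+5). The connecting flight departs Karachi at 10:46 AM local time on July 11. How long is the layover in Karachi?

Convert departure to UTC: 5:16 PM − 7:00 = 10:16 AM UTC on Jul 10.
Add 12 hours and 10 minutes flight time → 10:26 PM UTC.
Karachi is UTC+5:00, so local arrival = 10:26 PM + 5:00 = 3:26 AM on Jul 11.
Layover = 10:46 AM − 3:26 AM = 7 hours 20 minutes.

7 hours 20 minutes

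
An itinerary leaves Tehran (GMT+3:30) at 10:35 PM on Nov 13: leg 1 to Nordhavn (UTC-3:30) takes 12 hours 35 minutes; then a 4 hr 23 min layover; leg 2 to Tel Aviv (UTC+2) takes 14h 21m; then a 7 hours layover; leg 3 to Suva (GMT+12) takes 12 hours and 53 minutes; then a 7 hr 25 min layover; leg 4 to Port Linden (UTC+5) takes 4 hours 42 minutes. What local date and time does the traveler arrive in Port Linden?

3:24 PM on Nov 16

Convert departure to UTC: 10:35 PM − 3:30 = 7:05 PM UTC on Nov 13.
Add 12 hours 35 minutes leg 1 → 7:40 AM UTC (Nov 14).
Add 4 hours and 23 minutes layover in Nordhavn → 12:03 PM UTC.
Add 14 hours 21 minutes leg 2 → 2:24 AM UTC (Nov 15).
Add 7 hours layover in Tel Aviv → 9:24 AM UTC.
Add 12 hours 53 minutes leg 3 → 10:17 PM UTC.
Add 7 hours 25 minutes layover in Suva → 5:42 AM UTC (Nov 16).
Add 4 hours 42 minutes leg 4 → 10:24 AM UTC.
Port Linden is UTC+5:00, so local arrival = 10:24 AM + 5:00 = 3:24 PM on Nov 16.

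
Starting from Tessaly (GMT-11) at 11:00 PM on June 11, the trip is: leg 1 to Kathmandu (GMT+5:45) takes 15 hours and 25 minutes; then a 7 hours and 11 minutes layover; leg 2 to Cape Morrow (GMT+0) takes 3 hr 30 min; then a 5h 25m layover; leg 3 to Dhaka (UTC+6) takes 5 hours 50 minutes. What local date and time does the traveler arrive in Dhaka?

5:21 AM on June 14

Convert departure to UTC: 11:00 PM + 11:00 = 10:00 AM UTC on Jun 12.
Add 15 hours 25 minutes leg 1 → 1:25 AM UTC (Jun 13).
Add 7 hours and 11 minutes layover in Kathmandu → 8:36 AM UTC.
Add 3 hours 30 minutes leg 2 → 12:06 PM UTC.
Add 5 hours 25 minutes layover in Cape Morrow → 5:31 PM UTC.
Add 5 hours 50 minutes leg 3 → 11:21 PM UTC.
Dhaka is UTC+6:00, so local arrival = 11:21 PM + 6:00 = 5:21 AM on Jun 14.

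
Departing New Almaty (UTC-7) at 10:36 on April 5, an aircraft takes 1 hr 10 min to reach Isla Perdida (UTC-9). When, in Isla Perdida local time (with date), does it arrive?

Isla Perdida is 2:00 behind New Almaty.
After 1 hour and 10 minutes it is 11:46 in New Almaty.
Shift by the zone difference: 11:46 − 2:00 = 09:46 on Apr 5 in Isla Perdida.

09:46 on April 5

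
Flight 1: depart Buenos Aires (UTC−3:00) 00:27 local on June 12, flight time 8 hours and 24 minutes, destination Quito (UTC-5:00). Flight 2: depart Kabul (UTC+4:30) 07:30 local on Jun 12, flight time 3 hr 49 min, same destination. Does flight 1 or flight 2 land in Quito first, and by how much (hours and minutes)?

the second, by 5 hours 2 minutes

Flight 1 in UTC: 00:27 + 3:00 = 03:27 on Jun 12.
+8 hours and 24 minutes → arrive 11:51 UTC on Jun 12.
Flight 2 in UTC: 07:30 − 4:30 = 03:00 on Jun 12.
+3 hours and 49 minutes → arrive 06:49 UTC on Jun 12.
Flight 2 lands earlier by 5 hours 2 minutes.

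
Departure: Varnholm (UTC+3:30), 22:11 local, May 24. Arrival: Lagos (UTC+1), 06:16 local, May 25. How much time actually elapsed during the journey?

Lagos is 2:30 behind Varnholm.
Clock-face elapsed time (ignoring zones) is 8 hours 5 minutes.
Actual elapsed = 8 hours 5 minutes + 2:30 = 10 hours 35 minutes.

10 hours 35 minutes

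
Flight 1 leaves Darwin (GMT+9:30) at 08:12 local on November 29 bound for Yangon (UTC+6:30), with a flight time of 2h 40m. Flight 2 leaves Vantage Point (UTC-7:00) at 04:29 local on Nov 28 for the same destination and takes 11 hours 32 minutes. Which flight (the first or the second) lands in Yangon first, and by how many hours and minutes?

the second, by 2 hours 21 minutes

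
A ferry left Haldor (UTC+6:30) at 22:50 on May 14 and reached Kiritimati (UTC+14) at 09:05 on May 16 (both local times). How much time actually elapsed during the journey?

Departure in UTC: 22:50 − 6:30 = 16:20 on May 14.
Arrival in UTC: 09:05 − 14:00 = 19:05 on May 15.
Elapsed = 19:05 − 16:20 (+1 day) = 26 hours 45 minutes.

26 hours 45 minutes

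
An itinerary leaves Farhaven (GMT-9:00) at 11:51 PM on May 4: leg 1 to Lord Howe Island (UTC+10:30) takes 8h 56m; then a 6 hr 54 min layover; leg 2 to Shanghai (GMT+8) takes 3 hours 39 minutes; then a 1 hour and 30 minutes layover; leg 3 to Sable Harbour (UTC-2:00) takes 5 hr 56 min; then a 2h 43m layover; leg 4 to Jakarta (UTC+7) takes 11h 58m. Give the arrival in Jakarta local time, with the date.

Convert departure to UTC: 11:51 PM + 9:00 = 8:51 AM UTC on May 5.
Add 8 hours 56 minutes leg 1 → 5:47 PM UTC.
Add 6 hours 54 minutes layover in Lord Howe Island → 12:41 AM UTC (May 6).
Add 3 hours 39 minutes leg 2 → 4:20 AM UTC.
Add 1 hour and 30 minutes layover in Shanghai → 5:50 AM UTC.
Add 5 hours 56 minutes leg 3 → 11:46 AM UTC.
Add 2 hours and 43 minutes layover in Sable Harbour → 2:29 PM UTC.
Add 11 hours 58 minutes leg 4 → 2:27 AM UTC (May 7).
Jakarta is UTC+7:00, so local arrival = 2:27 AM + 7:00 = 9:27 AM on May 7.

9:27 AM on May 7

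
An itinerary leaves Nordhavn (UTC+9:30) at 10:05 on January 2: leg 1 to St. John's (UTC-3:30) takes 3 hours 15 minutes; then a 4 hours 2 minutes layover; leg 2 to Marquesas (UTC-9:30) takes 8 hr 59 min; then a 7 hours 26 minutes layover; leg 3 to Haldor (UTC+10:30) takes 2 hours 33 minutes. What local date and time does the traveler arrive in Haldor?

Convert departure to UTC: 10:05 − 9:30 = 00:35 UTC on Jan 2.
Add 3 hours and 15 minutes leg 1 → 03:50 UTC.
Add 4 hours and 2 minutes layover in St. John's → 07:52 UTC.
Add 8 hours and 59 minutes leg 2 → 16:51 UTC.
Add 7 hours 26 minutes layover in Marquesas → 00:17 UTC (Jan 3).
Add 2 hours 33 minutes leg 3 → 02:50 UTC.
Haldor is UTC+10:30, so local arrival = 02:50 + 10:30 = 13:20 on Jan 3.

13:20 on January 3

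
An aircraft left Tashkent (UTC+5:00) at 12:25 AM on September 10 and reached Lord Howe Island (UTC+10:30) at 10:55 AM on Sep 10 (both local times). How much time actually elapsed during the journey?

5 hours

Departure in UTC: 12:25 AM − 5:00 = 7:25 PM on Sep 9.
Arrival in UTC: 10:55 AM − 10:30 = 12:25 AM on Sep 10.
Elapsed = 12:25 AM − 7:25 PM (+1 day) = 5 hours.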